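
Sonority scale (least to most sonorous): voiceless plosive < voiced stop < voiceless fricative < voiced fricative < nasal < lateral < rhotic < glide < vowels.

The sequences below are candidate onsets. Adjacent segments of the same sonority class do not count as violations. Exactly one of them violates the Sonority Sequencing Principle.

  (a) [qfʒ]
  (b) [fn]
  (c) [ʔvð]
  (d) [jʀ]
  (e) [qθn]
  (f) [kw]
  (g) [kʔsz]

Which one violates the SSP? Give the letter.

(a) 1-3-4 → obeys
(b) 3-5 → obeys
(c) 1-4-4 → obeys
(d) 8-7 → violates
(e) 1-3-5 → obeys
(f) 1-8 → obeys
(g) 1-1-3-4 → obeys

d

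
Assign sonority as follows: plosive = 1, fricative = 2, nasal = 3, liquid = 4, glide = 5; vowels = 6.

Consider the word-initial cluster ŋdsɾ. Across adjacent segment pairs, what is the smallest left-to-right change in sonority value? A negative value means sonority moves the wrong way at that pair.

/ŋ/ — nasal, sonority 3.
/d/ — plosive, sonority 1.
/s/ — fricative, sonority 2.
/ɾ/ — liquid, sonority 4.
/ŋ/→/d/: change -2.
/d/→/s/: change +1.
/s/→/ɾ/: change +2.
Minimum = -2.

-2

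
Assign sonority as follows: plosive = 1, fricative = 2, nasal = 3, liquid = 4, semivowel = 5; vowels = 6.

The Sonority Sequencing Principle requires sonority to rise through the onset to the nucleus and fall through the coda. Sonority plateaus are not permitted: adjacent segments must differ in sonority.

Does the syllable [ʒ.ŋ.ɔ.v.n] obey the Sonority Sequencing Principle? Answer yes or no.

no

Onset: /ʒ/ is a fricative (sonority 2), /ŋ/ is a nasal (sonority 3); then the nucleus /ɔ/ (sonority 6).
Onset profile 2-3-6 — rises to the nucleus.
Coda: /v/ is a fricative (sonority 2), /n/ is a nasal (sonority 3).
Coda profile 6-2-3 — does not strictly fall throughout.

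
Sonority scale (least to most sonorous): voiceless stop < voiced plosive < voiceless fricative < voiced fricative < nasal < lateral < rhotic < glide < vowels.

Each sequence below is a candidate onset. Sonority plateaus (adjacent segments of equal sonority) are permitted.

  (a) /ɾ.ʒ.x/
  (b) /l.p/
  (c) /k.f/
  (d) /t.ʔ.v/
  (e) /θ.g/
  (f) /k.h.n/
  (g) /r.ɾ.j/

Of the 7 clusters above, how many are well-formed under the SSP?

(a) /ɾ.ʒ.x/: profile 7-4-3 — violates.
(b) /l.p/: profile 6-1 — violates.
(c) /k.f/: profile 1-3 — obeys.
(d) /t.ʔ.v/: profile 1-1-4 — obeys.
(e) /θ.g/: profile 3-2 — violates.
(f) /k.h.n/: profile 1-3-5 — obeys.
(g) /r.ɾ.j/: profile 7-7-8 — obeys.

4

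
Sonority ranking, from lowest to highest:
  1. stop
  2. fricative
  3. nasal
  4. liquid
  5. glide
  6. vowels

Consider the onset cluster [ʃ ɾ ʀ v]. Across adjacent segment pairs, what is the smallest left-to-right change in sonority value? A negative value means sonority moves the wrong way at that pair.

/ʃ/ is a fricative (sonority 2).
/ɾ/ is a liquid (sonority 4).
/ʀ/ is a liquid (sonority 4).
/v/ is a fricative (sonority 2).
/ʃ/→/ɾ/: change +2.
/ɾ/→/ʀ/: change +0.
/ʀ/→/v/: change -2.
Minimum = -2.

-2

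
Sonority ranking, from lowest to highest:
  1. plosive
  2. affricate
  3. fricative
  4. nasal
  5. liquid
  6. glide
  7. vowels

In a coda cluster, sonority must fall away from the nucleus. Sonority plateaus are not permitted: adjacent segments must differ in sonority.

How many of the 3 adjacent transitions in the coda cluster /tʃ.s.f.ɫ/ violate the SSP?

3

/tʃ/ is an affricate (sonority 2).
/s/ is a fricative (sonority 3).
/f/ is a fricative (sonority 3).
/ɫ/ is a liquid (sonority 5).
/tʃ/→/s/: 2→3 (does not fall) — violation.
/s/→/f/: 3→3 (plateau) — violation.
/f/→/ɫ/: 3→5 (does not fall) — violation.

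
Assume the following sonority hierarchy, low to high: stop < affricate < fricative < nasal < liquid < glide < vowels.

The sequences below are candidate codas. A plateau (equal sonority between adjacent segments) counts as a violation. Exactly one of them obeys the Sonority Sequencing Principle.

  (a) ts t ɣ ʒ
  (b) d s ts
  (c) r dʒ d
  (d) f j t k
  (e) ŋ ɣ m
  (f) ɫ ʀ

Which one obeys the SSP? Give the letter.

(a) 2-1-3-3 → violates
(b) 1-3-2 → violates
(c) 5-2-1 → obeys
(d) 3-6-1-1 → violates
(e) 4-3-4 → violates
(f) 5-5 → violates

c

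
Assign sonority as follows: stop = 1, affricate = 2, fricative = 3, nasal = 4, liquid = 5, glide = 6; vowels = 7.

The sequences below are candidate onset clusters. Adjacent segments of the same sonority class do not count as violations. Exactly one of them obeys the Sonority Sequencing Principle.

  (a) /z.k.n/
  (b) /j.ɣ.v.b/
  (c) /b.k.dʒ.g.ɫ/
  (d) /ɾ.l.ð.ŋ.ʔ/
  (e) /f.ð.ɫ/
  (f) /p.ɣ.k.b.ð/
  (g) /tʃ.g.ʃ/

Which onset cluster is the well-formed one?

(a) 3-1-4 → violates
(b) 6-3-3-1 → violates
(c) 1-1-2-1-5 → violates
(d) 5-5-3-4-1 → violates
(e) 3-3-5 → obeys
(f) 1-3-1-1-3 → violates
(g) 2-1-3 → violates

e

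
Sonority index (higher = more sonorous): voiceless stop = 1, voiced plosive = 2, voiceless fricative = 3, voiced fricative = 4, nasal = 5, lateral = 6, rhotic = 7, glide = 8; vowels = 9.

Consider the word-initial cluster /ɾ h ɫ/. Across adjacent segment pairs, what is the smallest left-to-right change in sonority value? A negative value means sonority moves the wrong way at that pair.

-4

/ɾ/: rhotic = 7.
/h/: voiceless fricative = 3.
/ɫ/: lateral = 6.
/ɾ/→/h/: change -4.
/h/→/ɫ/: change +3.
Minimum = -4.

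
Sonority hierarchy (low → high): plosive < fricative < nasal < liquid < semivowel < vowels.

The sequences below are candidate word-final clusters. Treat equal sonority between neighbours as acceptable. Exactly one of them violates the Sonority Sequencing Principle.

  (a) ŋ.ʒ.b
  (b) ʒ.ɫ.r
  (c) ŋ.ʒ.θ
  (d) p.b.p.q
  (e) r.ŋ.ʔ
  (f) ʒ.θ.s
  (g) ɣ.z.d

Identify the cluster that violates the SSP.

b

(a) ŋ.ʒ.b: profile 3-2-1 — obeys.
(b) ʒ.ɫ.r: profile 2-4-4 — violates.
(c) ŋ.ʒ.θ: profile 3-2-2 — obeys.
(d) p.b.p.q: profile 1-1-1-1 — obeys.
(e) r.ŋ.ʔ: profile 4-3-1 — obeys.
(f) ʒ.θ.s: profile 2-2-2 — obeys.
(g) ɣ.z.d: profile 2-2-1 — obeys.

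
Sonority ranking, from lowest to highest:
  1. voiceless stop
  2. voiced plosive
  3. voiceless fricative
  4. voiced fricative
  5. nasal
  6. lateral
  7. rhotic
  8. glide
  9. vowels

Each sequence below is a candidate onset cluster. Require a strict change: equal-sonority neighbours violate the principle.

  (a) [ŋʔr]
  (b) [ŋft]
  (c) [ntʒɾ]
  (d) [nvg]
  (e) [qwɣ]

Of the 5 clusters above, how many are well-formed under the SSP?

0

(a) sonority 5-1-7: ill-formed.
(b) sonority 5-3-1: ill-formed.
(c) sonority 5-1-4-7: ill-formed.
(d) sonority 5-4-2: ill-formed.
(e) sonority 1-8-4: ill-formed.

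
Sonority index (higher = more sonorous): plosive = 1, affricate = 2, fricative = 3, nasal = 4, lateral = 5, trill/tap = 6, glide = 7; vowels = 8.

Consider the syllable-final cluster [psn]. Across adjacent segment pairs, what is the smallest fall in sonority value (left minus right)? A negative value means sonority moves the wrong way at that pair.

-2

/p/ is a plosive (sonority 1).
/s/ is a fricative (sonority 3).
/n/ is a nasal (sonority 4).
/p/→/s/: change -2.
/s/→/n/: change -1.
Minimum = -2.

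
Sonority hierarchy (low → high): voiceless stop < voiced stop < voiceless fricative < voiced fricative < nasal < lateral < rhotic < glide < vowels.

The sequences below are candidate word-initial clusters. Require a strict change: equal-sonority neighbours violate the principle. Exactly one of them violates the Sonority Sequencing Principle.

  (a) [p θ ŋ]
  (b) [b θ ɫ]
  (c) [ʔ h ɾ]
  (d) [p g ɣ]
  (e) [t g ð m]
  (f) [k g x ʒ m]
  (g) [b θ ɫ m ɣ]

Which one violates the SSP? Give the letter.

(a) sonority 1-3-5: well-formed.
(b) sonority 2-3-6: well-formed.
(c) sonority 1-3-7: well-formed.
(d) sonority 1-2-4: well-formed.
(e) sonority 1-2-4-5: well-formed.
(f) sonority 1-2-3-4-5: well-formed.
(g) sonority 2-3-6-5-4: ill-formed.

g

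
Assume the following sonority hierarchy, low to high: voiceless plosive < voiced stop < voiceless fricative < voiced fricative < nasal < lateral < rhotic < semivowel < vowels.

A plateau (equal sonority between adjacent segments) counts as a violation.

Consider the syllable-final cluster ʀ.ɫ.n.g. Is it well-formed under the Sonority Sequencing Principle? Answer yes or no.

/ʀ/ — rhotic, sonority 7.
/ɫ/ — lateral, sonority 6.
/n/ — nasal, sonority 5.
/g/ — voiced stop, sonority 2.
The profile 7-6-5-2 strictly falls, so the syllable-final cluster satisfies the SSP.

yes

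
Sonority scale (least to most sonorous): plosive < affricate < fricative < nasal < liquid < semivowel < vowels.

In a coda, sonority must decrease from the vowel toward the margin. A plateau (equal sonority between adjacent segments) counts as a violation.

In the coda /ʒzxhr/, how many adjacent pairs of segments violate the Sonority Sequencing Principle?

/ʒ/: fricative = 3.
/z/: fricative = 3.
/x/: fricative = 3.
/h/: fricative = 3.
/r/: liquid = 5.
/ʒ/→/z/: 3→3 (plateau) — violation.
/z/→/x/: 3→3 (plateau) — violation.
/x/→/h/: 3→3 (plateau) — violation.
/h/→/r/: 3→5 (does not fall) — violation.

4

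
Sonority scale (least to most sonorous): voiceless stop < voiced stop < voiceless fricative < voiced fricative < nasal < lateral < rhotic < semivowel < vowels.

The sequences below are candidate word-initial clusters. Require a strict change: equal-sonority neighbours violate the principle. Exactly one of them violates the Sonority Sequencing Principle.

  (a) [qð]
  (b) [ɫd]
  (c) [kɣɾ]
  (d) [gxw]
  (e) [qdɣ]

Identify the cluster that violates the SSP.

(a) [qð]: profile 1-4 — obeys.
(b) [ɫd]: profile 6-2 — violates.
(c) [kɣɾ]: profile 1-4-7 — obeys.
(d) [gxw]: profile 2-3-8 — obeys.
(e) [qdɣ]: profile 1-2-4 — obeys.

b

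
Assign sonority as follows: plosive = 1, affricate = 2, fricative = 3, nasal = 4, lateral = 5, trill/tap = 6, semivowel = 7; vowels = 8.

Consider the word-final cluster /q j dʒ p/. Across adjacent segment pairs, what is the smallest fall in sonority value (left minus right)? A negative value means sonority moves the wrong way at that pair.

/q/ is a plosive (sonority 1).
/j/ is a semivowel (sonority 7).
/dʒ/ is an affricate (sonority 2).
/p/ is a plosive (sonority 1).
/q/→/j/: change -6.
/j/→/dʒ/: change +5.
/dʒ/→/p/: change +1.
Minimum = -6.

-6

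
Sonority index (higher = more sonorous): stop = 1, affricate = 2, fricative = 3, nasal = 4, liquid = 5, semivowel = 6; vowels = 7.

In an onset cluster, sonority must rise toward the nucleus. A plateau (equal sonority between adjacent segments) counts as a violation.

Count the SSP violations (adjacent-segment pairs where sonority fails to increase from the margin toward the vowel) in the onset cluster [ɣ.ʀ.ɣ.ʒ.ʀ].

/ɣ/: fricative = 3.
/ʀ/: liquid = 5.
/ɣ/: fricative = 3.
/ʒ/: fricative = 3.
/ʀ/: liquid = 5.
/ɣ/→/ʀ/: 3→5 (rises) — ok.
/ʀ/→/ɣ/: 5→3 (does not rise) — violation.
/ɣ/→/ʒ/: 3→3 (plateau) — violation.
/ʒ/→/ʀ/: 3→5 (rises) — ok.

2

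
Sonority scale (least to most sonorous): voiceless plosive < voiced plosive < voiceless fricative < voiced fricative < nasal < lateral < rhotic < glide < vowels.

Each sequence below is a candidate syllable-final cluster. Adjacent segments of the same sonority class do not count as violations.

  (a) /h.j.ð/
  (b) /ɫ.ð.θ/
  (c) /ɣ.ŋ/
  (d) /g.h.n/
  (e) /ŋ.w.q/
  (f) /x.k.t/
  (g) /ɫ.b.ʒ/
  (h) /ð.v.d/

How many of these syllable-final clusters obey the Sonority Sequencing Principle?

3

(a) 3-8-4 → violates
(b) 6-4-3 → obeys
(c) 4-5 → violates
(d) 2-3-5 → violates
(e) 5-8-1 → violates
(f) 3-1-1 → obeys
(g) 6-2-4 → violates
(h) 4-4-2 → obeys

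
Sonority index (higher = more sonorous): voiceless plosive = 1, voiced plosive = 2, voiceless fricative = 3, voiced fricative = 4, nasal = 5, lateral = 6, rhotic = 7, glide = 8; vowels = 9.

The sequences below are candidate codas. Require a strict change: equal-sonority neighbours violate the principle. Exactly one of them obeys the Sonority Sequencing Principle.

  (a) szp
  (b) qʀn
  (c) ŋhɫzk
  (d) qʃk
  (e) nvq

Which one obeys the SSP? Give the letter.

e

(a) 3-4-1 → violates
(b) 1-7-5 → violates
(c) 5-3-6-4-1 → violates
(d) 1-3-1 → violates
(e) 5-4-1 → obeys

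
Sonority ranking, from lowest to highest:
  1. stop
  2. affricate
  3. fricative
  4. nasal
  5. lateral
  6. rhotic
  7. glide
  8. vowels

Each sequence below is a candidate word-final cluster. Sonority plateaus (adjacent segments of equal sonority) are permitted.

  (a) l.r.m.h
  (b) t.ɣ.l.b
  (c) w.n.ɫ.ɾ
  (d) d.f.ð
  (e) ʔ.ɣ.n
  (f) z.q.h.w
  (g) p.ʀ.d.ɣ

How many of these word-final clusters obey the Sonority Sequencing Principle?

(a) l.r.m.h: profile 5-6-4-3 — violates.
(b) t.ɣ.l.b: profile 1-3-5-1 — violates.
(c) w.n.ɫ.ɾ: profile 7-4-5-6 — violates.
(d) d.f.ð: profile 1-3-3 — violates.
(e) ʔ.ɣ.n: profile 1-3-4 — violates.
(f) z.q.h.w: profile 3-1-3-7 — violates.
(g) p.ʀ.d.ɣ: profile 1-6-1-3 — violates.

0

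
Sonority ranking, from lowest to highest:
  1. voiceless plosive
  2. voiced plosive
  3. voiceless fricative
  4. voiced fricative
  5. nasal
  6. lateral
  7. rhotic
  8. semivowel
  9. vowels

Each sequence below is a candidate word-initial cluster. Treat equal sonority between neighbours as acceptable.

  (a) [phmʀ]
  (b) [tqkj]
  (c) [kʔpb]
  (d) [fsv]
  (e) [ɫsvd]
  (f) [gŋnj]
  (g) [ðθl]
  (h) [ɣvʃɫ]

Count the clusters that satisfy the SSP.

5

(a) 1-3-5-7 → obeys
(b) 1-1-1-8 → obeys
(c) 1-1-1-2 → obeys
(d) 3-3-4 → obeys
(e) 6-3-4-2 → violates
(f) 2-5-5-8 → obeys
(g) 4-3-6 → violates
(h) 4-4-3-6 → violates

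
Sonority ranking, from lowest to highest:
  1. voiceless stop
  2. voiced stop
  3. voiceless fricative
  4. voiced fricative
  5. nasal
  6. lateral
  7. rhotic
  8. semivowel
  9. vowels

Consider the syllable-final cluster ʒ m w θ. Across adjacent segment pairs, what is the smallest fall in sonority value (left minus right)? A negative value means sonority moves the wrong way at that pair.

/ʒ/ — voiced fricative, sonority 4.
/m/ — nasal, sonority 5.
/w/ — semivowel, sonority 8.
/θ/ — voiceless fricative, sonority 3.
/ʒ/→/m/: change -1.
/m/→/w/: change -3.
/w/→/θ/: change +5.
Minimum = -3.

-3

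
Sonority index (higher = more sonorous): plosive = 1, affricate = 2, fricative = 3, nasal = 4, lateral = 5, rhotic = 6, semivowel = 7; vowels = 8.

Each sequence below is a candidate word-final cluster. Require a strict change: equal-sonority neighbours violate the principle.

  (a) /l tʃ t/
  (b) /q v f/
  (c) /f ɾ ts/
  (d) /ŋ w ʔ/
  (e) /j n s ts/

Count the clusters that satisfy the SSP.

(a) /l tʃ t/: profile 5-2-1 — obeys.
(b) /q v f/: profile 1-3-3 — violates.
(c) /f ɾ ts/: profile 3-6-2 — violates.
(d) /ŋ w ʔ/: profile 4-7-1 — violates.
(e) /j n s ts/: profile 7-4-3-2 — obeys.

2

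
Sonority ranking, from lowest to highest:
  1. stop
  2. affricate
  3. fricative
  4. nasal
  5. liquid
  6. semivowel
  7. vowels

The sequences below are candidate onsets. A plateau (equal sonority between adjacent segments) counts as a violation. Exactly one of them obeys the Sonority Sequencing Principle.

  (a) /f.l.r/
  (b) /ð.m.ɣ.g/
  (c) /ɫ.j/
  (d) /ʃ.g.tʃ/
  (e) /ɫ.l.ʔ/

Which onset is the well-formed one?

c

(a) 3-5-5 → violates
(b) 3-4-3-1 → violates
(c) 5-6 → obeys
(d) 3-1-2 → violates
(e) 5-5-1 → violates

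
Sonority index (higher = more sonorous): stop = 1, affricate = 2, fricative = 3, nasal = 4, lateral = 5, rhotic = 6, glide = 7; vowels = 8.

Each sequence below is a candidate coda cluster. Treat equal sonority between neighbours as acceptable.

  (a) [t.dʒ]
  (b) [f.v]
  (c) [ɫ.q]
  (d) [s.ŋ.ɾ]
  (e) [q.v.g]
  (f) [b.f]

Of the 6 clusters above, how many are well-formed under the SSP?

(a) sonority 1-2: ill-formed.
(b) sonority 3-3: well-formed.
(c) sonority 5-1: well-formed.
(d) sonority 3-4-6: ill-formed.
(e) sonority 1-3-1: ill-formed.
(f) sonority 1-3: ill-formed.

2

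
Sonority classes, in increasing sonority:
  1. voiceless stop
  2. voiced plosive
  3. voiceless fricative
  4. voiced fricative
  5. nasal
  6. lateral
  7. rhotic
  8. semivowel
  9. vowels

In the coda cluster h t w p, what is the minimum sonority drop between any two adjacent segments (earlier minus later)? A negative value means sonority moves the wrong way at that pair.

-7

/h/ is a voiceless fricative (sonority 3).
/t/ is a voiceless stop (sonority 1).
/w/ is a semivowel (sonority 8).
/p/ is a voiceless stop (sonority 1).
/h/→/t/: change +2.
/t/→/w/: change -7.
/w/→/p/: change +7.
Minimum = -7.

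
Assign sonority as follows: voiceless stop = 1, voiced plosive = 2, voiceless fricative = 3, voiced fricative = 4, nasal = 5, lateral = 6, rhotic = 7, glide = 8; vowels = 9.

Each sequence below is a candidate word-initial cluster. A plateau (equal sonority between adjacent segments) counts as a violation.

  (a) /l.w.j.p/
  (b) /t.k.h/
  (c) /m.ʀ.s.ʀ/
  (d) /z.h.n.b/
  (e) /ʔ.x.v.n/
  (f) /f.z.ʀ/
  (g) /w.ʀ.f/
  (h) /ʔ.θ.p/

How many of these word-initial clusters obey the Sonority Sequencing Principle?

(a) 6-8-8-1 → violates
(b) 1-1-3 → violates
(c) 5-7-3-7 → violates
(d) 4-3-5-2 → violates
(e) 1-3-4-5 → obeys
(f) 3-4-7 → obeys
(g) 8-7-3 → violates
(h) 1-3-1 → violates

2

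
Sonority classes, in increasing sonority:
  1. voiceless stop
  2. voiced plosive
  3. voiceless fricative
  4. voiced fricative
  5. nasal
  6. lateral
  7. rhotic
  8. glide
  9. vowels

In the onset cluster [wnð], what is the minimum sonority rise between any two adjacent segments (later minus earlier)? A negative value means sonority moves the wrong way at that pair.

-3

/w/ is a glide (sonority 8).
/n/ is a nasal (sonority 5).
/ð/ is a voiced fricative (sonority 4).
/w/→/n/: change -3.
/n/→/ð/: change -1.
Minimum = -3.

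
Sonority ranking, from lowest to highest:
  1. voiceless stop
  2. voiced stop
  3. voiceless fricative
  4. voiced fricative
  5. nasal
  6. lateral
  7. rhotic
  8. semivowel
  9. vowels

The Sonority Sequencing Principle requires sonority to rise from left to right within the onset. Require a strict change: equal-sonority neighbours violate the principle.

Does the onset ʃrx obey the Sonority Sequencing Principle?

no

/ʃ/ — voiceless fricative, sonority 3.
/r/ — rhotic, sonority 7.
/x/ — voiceless fricative, sonority 3.
The profile is 3-7-3. Between /r/ (7) and /x/ (3) sonority does not rise, so the cluster violates the SSP.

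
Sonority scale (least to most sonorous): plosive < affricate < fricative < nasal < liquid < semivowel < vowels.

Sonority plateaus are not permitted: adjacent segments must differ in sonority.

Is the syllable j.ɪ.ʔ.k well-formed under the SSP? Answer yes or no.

no

Onset: /j/ is a semivowel (sonority 6); then the nucleus /ɪ/ (sonority 7).
Onset profile 6-7 — rises to the nucleus.
Coda: /ʔ/ is a plosive (sonority 1), /k/ is a plosive (sonority 1).
Coda profile 7-1-1 — does not strictly fall throughout.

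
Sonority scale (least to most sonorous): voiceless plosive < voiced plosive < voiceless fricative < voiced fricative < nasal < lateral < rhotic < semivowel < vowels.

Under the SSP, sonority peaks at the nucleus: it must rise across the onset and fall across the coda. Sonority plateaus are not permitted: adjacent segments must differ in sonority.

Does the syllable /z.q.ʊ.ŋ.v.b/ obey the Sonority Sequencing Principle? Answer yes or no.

no

Onset: /z/ is a voiced fricative (sonority 4), /q/ is a voiceless plosive (sonority 1); then the nucleus /ʊ/ (sonority 9).
Onset profile 4-1-9 — does not strictly rise throughout.
Coda: /ŋ/ is a nasal (sonority 5), /v/ is a voiced fricative (sonority 4), /b/ is a voiced plosive (sonority 2).
Coda profile 9-5-4-2 — falls from the nucleus.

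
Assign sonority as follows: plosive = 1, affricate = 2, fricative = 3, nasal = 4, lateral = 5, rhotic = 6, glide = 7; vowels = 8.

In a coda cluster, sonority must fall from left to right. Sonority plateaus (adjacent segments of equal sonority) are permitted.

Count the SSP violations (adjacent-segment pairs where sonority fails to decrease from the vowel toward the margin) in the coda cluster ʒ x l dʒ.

1

/ʒ/ — fricative, sonority 3.
/x/ — fricative, sonority 3.
/l/ — lateral, sonority 5.
/dʒ/ — affricate, sonority 2.
/ʒ/→/x/: 3→3 (plateau, allowed) — ok.
/x/→/l/: 3→5 (does not fall) — violation.
/l/→/dʒ/: 5→2 (falls) — ok.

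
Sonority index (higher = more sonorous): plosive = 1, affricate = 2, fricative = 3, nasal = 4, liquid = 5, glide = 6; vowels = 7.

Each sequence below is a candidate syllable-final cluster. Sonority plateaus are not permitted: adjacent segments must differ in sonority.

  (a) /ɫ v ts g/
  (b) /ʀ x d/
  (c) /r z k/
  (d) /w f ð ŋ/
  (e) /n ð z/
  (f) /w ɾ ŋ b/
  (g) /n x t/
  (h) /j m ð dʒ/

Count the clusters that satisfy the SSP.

6

(a) /ɫ v ts g/: profile 5-3-2-1 — obeys.
(b) /ʀ x d/: profile 5-3-1 — obeys.
(c) /r z k/: profile 5-3-1 — obeys.
(d) /w f ð ŋ/: profile 6-3-3-4 — violates.
(e) /n ð z/: profile 4-3-3 — violates.
(f) /w ɾ ŋ b/: profile 6-5-4-1 — obeys.
(g) /n x t/: profile 4-3-1 — obeys.
(h) /j m ð dʒ/: profile 6-4-3-2 — obeys.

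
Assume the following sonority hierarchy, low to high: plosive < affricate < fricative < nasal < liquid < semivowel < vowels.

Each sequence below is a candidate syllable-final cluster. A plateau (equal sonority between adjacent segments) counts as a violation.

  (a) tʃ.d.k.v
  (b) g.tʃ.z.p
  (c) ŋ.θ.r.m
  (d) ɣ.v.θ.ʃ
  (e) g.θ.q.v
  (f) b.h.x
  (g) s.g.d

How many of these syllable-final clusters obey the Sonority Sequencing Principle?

0

(a) tʃ.d.k.v: profile 2-1-1-3 — violates.
(b) g.tʃ.z.p: profile 1-2-3-1 — violates.
(c) ŋ.θ.r.m: profile 4-3-5-4 — violates.
(d) ɣ.v.θ.ʃ: profile 3-3-3-3 — violates.
(e) g.θ.q.v: profile 1-3-1-3 — violates.
(f) b.h.x: profile 1-3-3 — violates.
(g) s.g.d: profile 3-1-1 — violates.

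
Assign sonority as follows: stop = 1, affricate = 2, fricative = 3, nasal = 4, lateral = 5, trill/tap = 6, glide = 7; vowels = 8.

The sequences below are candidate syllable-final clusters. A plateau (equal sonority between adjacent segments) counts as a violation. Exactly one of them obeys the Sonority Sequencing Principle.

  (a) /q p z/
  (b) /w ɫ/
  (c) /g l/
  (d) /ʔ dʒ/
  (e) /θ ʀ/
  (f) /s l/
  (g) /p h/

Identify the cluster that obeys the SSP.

b

(a) sonority 1-1-3: ill-formed.
(b) sonority 7-5: well-formed.
(c) sonority 1-5: ill-formed.
(d) sonority 1-2: ill-formed.
(e) sonority 3-6: ill-formed.
(f) sonority 3-5: ill-formed.
(g) sonority 1-3: ill-formed.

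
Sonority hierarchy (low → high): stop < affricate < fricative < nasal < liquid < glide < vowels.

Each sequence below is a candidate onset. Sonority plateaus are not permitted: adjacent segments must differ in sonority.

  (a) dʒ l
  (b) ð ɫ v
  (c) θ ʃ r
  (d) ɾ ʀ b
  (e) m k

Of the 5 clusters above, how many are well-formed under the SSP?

1

(a) sonority 2-5: well-formed.
(b) sonority 3-5-3: ill-formed.
(c) sonority 3-3-5: ill-formed.
(d) sonority 5-5-1: ill-formed.
(e) sonority 4-1: ill-formed.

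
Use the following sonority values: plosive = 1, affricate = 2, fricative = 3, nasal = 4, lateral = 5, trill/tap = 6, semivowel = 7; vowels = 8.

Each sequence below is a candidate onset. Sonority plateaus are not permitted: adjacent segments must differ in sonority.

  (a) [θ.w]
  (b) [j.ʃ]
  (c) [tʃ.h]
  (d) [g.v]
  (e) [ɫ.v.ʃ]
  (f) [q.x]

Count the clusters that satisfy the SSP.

(a) 3-7 → obeys
(b) 7-3 → violates
(c) 2-3 → obeys
(d) 1-3 → obeys
(e) 5-3-3 → violates
(f) 1-3 → obeys

4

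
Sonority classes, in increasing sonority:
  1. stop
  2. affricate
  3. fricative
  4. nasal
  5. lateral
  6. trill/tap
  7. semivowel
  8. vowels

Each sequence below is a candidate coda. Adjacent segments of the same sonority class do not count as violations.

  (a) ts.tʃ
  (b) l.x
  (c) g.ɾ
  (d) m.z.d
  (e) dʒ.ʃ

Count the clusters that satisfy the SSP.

3

(a) ts.tʃ: profile 2-2 — obeys.
(b) l.x: profile 5-3 — obeys.
(c) g.ɾ: profile 1-6 — violates.
(d) m.z.d: profile 4-3-1 — obeys.
(e) dʒ.ʃ: profile 2-3 — violates.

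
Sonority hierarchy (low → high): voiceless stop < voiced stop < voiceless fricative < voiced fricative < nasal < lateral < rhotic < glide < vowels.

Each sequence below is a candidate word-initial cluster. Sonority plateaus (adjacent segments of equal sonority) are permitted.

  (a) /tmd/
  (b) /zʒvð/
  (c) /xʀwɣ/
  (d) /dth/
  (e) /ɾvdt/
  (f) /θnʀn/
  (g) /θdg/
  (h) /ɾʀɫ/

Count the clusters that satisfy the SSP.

(a) sonority 1-5-2: ill-formed.
(b) sonority 4-4-4-4: well-formed.
(c) sonority 3-7-8-4: ill-formed.
(d) sonority 2-1-3: ill-formed.
(e) sonority 7-4-2-1: ill-formed.
(f) sonority 3-5-7-5: ill-formed.
(g) sonority 3-2-2: ill-formed.
(h) sonority 7-7-6: ill-formed.

1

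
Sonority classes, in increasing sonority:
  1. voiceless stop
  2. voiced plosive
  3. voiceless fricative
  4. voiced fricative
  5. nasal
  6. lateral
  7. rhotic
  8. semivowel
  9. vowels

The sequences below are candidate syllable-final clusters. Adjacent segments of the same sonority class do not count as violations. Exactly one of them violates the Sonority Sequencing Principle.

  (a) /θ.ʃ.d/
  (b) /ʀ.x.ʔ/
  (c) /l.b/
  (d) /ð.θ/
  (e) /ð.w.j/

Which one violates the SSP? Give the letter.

e

(a) 3-3-2 → obeys
(b) 7-3-1 → obeys
(c) 6-2 → obeys
(d) 4-3 → obeys
(e) 4-8-8 → violates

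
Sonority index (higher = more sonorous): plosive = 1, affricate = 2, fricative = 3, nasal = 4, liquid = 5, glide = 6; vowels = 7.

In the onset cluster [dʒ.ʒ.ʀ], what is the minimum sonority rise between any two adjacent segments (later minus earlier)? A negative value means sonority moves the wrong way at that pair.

1

/dʒ/ is an affricate (sonority 2).
/ʒ/ is a fricative (sonority 3).
/ʀ/ is a liquid (sonority 5).
/dʒ/→/ʒ/: change +1.
/ʒ/→/ʀ/: change +2.
Minimum = 1.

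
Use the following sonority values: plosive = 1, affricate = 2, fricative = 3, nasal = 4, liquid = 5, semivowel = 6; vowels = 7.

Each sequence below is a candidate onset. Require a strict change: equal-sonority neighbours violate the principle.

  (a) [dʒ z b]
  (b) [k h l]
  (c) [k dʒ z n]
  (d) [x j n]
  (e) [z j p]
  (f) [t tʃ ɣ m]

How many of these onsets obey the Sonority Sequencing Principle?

(a) 2-3-1 → violates
(b) 1-3-5 → obeys
(c) 1-2-3-4 → obeys
(d) 3-6-4 → violates
(e) 3-6-1 → violates
(f) 1-2-3-4 → obeys

3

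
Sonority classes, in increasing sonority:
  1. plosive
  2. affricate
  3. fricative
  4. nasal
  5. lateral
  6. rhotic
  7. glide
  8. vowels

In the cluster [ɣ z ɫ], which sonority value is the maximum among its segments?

5

/ɣ/ — fricative, sonority 3.
/z/ — fricative, sonority 3.
/ɫ/ — lateral, sonority 5.
The maximum is 5.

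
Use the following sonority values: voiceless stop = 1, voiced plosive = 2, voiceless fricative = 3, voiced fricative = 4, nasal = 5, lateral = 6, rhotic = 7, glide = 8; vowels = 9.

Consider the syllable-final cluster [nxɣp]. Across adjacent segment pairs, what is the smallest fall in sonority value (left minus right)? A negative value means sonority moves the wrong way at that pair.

-1

/n/ — nasal, sonority 5.
/x/ — voiceless fricative, sonority 3.
/ɣ/ — voiced fricative, sonority 4.
/p/ — voiceless stop, sonority 1.
/n/→/x/: change +2.
/x/→/ɣ/: change -1.
/ɣ/→/p/: change +3.
Minimum = -1.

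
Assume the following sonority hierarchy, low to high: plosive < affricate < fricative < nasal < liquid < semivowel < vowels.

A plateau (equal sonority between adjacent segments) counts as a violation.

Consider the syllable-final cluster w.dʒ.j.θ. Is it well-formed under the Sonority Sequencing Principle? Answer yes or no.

/w/ is a semivowel (sonority 6).
/dʒ/ is an affricate (sonority 2).
/j/ is a semivowel (sonority 6).
/θ/ is a fricative (sonority 3).
The profile is 6-2-6-3. Between /dʒ/ (2) and /j/ (6) sonority does not fall, so the cluster violates the SSP.

no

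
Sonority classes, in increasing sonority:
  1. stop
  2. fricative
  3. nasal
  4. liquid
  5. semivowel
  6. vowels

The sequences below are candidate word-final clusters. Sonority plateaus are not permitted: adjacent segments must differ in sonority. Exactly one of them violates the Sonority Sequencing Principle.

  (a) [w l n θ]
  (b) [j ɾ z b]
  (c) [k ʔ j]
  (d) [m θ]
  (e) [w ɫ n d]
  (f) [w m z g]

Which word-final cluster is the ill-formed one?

c

(a) 5-4-3-2 → obeys
(b) 5-4-2-1 → obeys
(c) 1-1-5 → violates
(d) 3-2 → obeys
(e) 5-4-3-1 → obeys
(f) 5-3-2-1 → obeys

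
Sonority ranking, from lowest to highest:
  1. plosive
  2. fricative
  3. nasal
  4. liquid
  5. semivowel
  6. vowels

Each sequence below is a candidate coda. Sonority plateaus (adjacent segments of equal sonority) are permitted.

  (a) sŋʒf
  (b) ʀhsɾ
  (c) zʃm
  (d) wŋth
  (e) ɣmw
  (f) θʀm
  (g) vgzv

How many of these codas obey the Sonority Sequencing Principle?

0

(a) sŋʒf: profile 2-3-2-2 — violates.
(b) ʀhsɾ: profile 4-2-2-4 — violates.
(c) zʃm: profile 2-2-3 — violates.
(d) wŋth: profile 5-3-1-2 — violates.
(e) ɣmw: profile 2-3-5 — violates.
(f) θʀm: profile 2-4-3 — violates.
(g) vgzv: profile 2-1-2-2 — violates.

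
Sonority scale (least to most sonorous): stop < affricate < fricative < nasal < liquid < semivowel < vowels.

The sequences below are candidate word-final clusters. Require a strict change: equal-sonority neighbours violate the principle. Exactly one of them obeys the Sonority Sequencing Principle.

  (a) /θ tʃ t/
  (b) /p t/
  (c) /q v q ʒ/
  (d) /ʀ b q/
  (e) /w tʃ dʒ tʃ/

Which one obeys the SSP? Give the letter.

(a) 3-2-1 → obeys
(b) 1-1 → violates
(c) 1-3-1-3 → violates
(d) 5-1-1 → violates
(e) 6-2-2-2 → violates

a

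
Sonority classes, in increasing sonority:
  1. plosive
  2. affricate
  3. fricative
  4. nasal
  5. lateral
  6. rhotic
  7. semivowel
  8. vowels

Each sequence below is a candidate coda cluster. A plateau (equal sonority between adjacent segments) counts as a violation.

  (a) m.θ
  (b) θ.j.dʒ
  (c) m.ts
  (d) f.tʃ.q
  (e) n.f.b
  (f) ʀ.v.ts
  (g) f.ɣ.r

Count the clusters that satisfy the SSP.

5

(a) sonority 4-3: well-formed.
(b) sonority 3-7-2: ill-formed.
(c) sonority 4-2: well-formed.
(d) sonority 3-2-1: well-formed.
(e) sonority 4-3-1: well-formed.
(f) sonority 6-3-2: well-formed.
(g) sonority 3-3-6: ill-formed.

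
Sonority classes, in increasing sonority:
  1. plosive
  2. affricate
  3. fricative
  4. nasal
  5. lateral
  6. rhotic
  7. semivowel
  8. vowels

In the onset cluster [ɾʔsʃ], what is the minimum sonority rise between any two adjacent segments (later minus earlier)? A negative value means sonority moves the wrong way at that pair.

-5

/ɾ/ — rhotic, sonority 6.
/ʔ/ — plosive, sonority 1.
/s/ — fricative, sonority 3.
/ʃ/ — fricative, sonority 3.
/ɾ/→/ʔ/: change -5.
/ʔ/→/s/: change +2.
/s/→/ʃ/: change +0.
Minimum = -5.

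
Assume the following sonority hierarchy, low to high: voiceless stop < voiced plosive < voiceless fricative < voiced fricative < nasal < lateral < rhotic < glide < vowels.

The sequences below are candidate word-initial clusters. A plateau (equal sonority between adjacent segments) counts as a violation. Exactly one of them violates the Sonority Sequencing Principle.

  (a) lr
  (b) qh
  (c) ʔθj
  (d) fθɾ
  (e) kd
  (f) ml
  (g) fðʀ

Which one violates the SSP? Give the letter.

d

(a) sonority 6-7: well-formed.
(b) sonority 1-3: well-formed.
(c) sonority 1-3-8: well-formed.
(d) sonority 3-3-7: ill-formed.
(e) sonority 1-2: well-formed.
(f) sonority 5-6: well-formed.
(g) sonority 3-4-7: well-formed.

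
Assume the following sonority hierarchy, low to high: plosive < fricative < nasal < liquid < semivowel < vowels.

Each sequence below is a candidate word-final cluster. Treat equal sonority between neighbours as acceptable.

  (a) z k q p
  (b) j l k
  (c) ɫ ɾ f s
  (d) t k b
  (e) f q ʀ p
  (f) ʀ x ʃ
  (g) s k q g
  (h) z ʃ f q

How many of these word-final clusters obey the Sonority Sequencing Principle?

(a) sonority 2-1-1-1: well-formed.
(b) sonority 5-4-1: well-formed.
(c) sonority 4-4-2-2: well-formed.
(d) sonority 1-1-1: well-formed.
(e) sonority 2-1-4-1: ill-formed.
(f) sonority 4-2-2: well-formed.
(g) sonority 2-1-1-1: well-formed.
(h) sonority 2-2-2-1: well-formed.

7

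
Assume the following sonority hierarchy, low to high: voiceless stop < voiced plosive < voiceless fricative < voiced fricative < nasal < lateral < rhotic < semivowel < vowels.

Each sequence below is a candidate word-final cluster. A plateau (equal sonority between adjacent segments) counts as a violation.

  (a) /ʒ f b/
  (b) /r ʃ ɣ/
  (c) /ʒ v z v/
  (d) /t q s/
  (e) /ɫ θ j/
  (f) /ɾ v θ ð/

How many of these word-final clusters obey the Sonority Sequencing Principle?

(a) /ʒ f b/: profile 4-3-2 — obeys.
(b) /r ʃ ɣ/: profile 7-3-4 — violates.
(c) /ʒ v z v/: profile 4-4-4-4 — violates.
(d) /t q s/: profile 1-1-3 — violates.
(e) /ɫ θ j/: profile 6-3-8 — violates.
(f) /ɾ v θ ð/: profile 7-4-3-4 — violates.

1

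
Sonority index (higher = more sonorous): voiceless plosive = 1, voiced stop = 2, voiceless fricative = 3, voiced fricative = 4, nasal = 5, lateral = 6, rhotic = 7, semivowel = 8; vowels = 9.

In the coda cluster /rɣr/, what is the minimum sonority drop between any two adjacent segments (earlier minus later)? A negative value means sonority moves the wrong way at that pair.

/r/ is a rhotic (sonority 7).
/ɣ/ is a voiced fricative (sonority 4).
/r/ is a rhotic (sonority 7).
/r/→/ɣ/: change +3.
/ɣ/→/r/: change -3.
Minimum = -3.

-3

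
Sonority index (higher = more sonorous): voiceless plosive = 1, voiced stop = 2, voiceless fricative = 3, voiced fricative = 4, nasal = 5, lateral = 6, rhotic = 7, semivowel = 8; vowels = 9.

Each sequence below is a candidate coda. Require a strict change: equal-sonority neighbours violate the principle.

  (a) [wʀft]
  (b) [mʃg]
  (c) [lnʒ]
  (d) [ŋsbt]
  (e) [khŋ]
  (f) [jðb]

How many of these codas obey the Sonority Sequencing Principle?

5

(a) [wʀft]: profile 8-7-3-1 — obeys.
(b) [mʃg]: profile 5-3-2 — obeys.
(c) [lnʒ]: profile 6-5-4 — obeys.
(d) [ŋsbt]: profile 5-3-2-1 — obeys.
(e) [khŋ]: profile 1-3-5 — violates.
(f) [jðb]: profile 8-4-2 — obeys.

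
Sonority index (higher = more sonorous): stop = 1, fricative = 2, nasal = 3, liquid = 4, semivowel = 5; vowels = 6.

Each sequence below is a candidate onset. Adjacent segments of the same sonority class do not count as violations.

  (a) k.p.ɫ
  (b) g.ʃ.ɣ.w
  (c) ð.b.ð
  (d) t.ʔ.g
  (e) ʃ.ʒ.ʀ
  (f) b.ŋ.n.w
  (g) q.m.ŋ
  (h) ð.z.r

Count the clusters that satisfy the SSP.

7

(a) sonority 1-1-4: well-formed.
(b) sonority 1-2-2-5: well-formed.
(c) sonority 2-1-2: ill-formed.
(d) sonority 1-1-1: well-formed.
(e) sonority 2-2-4: well-formed.
(f) sonority 1-3-3-5: well-formed.
(g) sonority 1-3-3: well-formed.
(h) sonority 2-2-4: well-formed.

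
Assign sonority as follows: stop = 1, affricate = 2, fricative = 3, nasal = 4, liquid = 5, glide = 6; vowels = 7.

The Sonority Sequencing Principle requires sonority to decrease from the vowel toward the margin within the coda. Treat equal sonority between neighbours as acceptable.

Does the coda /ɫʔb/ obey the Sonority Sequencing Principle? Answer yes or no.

/ɫ/ — liquid, sonority 5.
/ʔ/ — stop, sonority 1.
/b/ — stop, sonority 1.
The profile 5-1-1 is non-increasing (plateaus allowed), so the coda satisfies the SSP.

yes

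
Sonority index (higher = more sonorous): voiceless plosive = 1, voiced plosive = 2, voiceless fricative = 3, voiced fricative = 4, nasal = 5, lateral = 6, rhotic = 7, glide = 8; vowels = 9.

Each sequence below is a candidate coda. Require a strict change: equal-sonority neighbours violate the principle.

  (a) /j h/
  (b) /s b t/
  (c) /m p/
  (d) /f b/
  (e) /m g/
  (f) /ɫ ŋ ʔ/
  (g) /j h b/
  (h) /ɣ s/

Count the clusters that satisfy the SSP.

8

(a) 8-3 → obeys
(b) 3-2-1 → obeys
(c) 5-1 → obeys
(d) 3-2 → obeys
(e) 5-2 → obeys
(f) 6-5-1 → obeys
(g) 8-3-2 → obeys
(h) 4-3 → obeys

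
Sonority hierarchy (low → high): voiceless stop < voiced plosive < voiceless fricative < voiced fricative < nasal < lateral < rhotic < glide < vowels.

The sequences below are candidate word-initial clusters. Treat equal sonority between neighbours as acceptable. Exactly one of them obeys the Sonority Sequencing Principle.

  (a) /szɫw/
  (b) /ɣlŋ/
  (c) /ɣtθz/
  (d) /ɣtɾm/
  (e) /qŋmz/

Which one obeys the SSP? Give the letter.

(a) /szɫw/: profile 3-4-6-8 — obeys.
(b) /ɣlŋ/: profile 4-6-5 — violates.
(c) /ɣtθz/: profile 4-1-3-4 — violates.
(d) /ɣtɾm/: profile 4-1-7-5 — violates.
(e) /qŋmz/: profile 1-5-5-4 — violates.

a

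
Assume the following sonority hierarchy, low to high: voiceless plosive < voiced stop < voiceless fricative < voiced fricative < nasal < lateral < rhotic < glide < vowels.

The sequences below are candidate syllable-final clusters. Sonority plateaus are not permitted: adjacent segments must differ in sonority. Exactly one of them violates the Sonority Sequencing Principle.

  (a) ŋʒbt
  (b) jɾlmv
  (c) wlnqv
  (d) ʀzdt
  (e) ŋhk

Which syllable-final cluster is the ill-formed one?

(a) sonority 5-4-2-1: well-formed.
(b) sonority 8-7-6-5-4: well-formed.
(c) sonority 8-6-5-1-4: ill-formed.
(d) sonority 7-4-2-1: well-formed.
(e) sonority 5-3-1: well-formed.

c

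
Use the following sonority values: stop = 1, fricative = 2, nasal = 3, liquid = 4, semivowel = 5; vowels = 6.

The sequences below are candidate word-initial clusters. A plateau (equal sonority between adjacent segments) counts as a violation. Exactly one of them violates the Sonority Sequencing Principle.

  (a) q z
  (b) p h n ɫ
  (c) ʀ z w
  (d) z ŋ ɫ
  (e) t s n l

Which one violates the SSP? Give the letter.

(a) q z: profile 1-2 — obeys.
(b) p h n ɫ: profile 1-2-3-4 — obeys.
(c) ʀ z w: profile 4-2-5 — violates.
(d) z ŋ ɫ: profile 2-3-4 — obeys.
(e) t s n l: profile 1-2-3-4 — obeys.

c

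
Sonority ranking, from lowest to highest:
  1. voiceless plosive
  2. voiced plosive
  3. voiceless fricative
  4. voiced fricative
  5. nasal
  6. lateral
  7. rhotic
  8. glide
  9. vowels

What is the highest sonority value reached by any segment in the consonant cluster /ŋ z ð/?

/ŋ/ is a nasal (sonority 5).
/z/ is a voiced fricative (sonority 4).
/ð/ is a voiced fricative (sonority 4).
The maximum is 5.

5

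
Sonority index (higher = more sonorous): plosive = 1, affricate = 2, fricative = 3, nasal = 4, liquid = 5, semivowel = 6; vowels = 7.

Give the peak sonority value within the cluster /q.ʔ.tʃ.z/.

/q/: plosive = 1.
/ʔ/: plosive = 1.
/tʃ/: affricate = 2.
/z/: fricative = 3.
The maximum is 3.

3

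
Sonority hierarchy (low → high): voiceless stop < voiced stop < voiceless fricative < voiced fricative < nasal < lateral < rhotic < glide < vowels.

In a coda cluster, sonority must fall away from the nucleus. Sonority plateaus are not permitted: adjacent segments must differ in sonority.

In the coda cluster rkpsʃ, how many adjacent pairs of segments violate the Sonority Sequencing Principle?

/r/ — rhotic, sonority 7.
/k/ — voiceless stop, sonority 1.
/p/ — voiceless stop, sonority 1.
/s/ — voiceless fricative, sonority 3.
/ʃ/ — voiceless fricative, sonority 3.
/r/→/k/: 7→1 (falls) — ok.
/k/→/p/: 1→1 (plateau) — violation.
/p/→/s/: 1→3 (does not fall) — violation.
/s/→/ʃ/: 3→3 (plateau) — violation.

3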